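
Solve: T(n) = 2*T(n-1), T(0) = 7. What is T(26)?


Unrolling:
T(26) = 2*T(25) = 2^2*T(24) = ... = 2^26*T(0)
= 2^26 * 7
= 67108864 * 7 = 469762048


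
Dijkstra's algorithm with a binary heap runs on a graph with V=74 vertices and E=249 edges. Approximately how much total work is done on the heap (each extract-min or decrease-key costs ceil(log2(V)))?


Dijkstra with a binary heap: each vertex is extracted once, each edge may relax once.
Each heap operation costs O(log V).
V + E = 74 + 249 = 323
ceil(log2(74)) = 7 (since 2^6 = 64 < 74 <= 128 = 2^7)
Total heap work = (V+E) * ceil(log2(V)) = 323 * 7 = 2261


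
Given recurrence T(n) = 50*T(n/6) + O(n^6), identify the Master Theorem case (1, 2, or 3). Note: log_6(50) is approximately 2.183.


Master Theorem parameters: a=50, b=6, c=6
log_b(a) = 2.183
Compare b^c with a: 6^6 = 46656 > 50, so c > log_b(a).
Comparing c=6 vs log_b(a)=2.183:
6 > 2.183 => Case 3
Result: T(n) = O(n^6)
Master Theorem case = 3


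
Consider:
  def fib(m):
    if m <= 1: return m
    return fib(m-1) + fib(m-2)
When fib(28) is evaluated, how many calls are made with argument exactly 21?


Let N(m) = number of times fib(m) is called while evaluating fib(28).
N(28) = 1 (the initial call).
N(27) = 1 (only fib(28) calls it).
For 1 <= m <= 26: fib(m) is called by fib(m+1) and fib(m+2), so
  N(m) = N(m+1) + N(m+2).
fib(0) is called only by fib(2), so N(0) = N(2).
Walk down from m=28:
  N(28)=1, N(27)=1, N(26)=2, N(25)=3, N(24)=5, N(23)=8, N(22)=13, N(21)=21
N(21) = 21


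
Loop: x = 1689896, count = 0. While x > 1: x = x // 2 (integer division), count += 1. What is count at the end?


The variable x halves each step:
x = 1689896 -> 844948 -> 422474 -> 211237 -> 105618 -> 52809 -> 26404 -> 13202 -> 6601 -> 3300 -> 1650 -> 825 -> 412 -> 206 -> 103 -> 51 -> 25 -> 12 -> 6 -> 3 -> 1
Number of halvings = floor(log2(1689896)) = 20


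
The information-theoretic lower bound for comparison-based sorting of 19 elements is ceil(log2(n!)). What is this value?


A binary decision tree of height h has at most 2^h leaves and needs at least n! of them, so h >= ceil(log2(n!)).
Compute 19! as a running product:
  x2 = 2, x3 = 6, x4 = 24, x5 = 120
  x6 = 720, x7 = 5040, x8 = 40320, x9 = 362880
  x10 = 3628800, x11 = 39916800, x12 = 479001600, x13 = 6227020800
  x14 = 87178291200, x15 = 1307674368000, x16 = 20922789888000, x17 = 355687428096000
  x18 = 6402373705728000, x19 = 121645100408832000
19! = 121645100408832000
Bracket between powers of 2:
  2^56 = 72057594037927936 < 121645100408832000 <= 144115188075855872 = 2^57
So ceil(log2(19!)) = 57


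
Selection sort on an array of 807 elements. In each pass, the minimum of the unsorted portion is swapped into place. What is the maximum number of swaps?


Selection sort performs one swap per pass:
  Pass 1: find min in positions 0 to 806, swap with position 0
  Pass 2: find min in positions 1 to 806, swap with position 1
  Pass 3: find min in positions 2 to 806, swap with position 2
  Pass 4: find min in positions 3 to 806, swap with position 3
  Pass 5: find min in positions 4 to 806, swap with position 4
  ... (801 more passes)
Total passes (and swaps) = n - 1 = 807 - 1 = 806


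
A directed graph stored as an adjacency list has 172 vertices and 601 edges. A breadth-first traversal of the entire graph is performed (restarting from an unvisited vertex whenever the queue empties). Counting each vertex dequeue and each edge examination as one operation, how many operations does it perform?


A full BFS traversal dequeues each vertex once and examines each edge once.
Vertex visits: 172
Edge visits: 601
V + E = 172 + 601 = 773


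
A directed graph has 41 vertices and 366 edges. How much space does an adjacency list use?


Adjacency list: one list head per vertex + one entry per edge
Vertex heads: 41
Edge entries: 366
Total = 41 + 366 = 407


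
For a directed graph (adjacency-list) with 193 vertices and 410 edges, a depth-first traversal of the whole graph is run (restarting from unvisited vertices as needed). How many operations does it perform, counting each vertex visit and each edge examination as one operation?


A full DFS traversal visits each vertex once and examines each edge once.
V = 193
E = 410
Sum = 193 + 410 = 603


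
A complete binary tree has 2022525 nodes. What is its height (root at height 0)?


In a complete binary tree, level k holds nodes 2^k .. 2^(k+1)-1 (1-indexed).
Height = floor(log2(n)) = floor(log2(2022525)) = 20
Check: 2^20 = 1048576 <= 2022525 < 2097152 = 2^21


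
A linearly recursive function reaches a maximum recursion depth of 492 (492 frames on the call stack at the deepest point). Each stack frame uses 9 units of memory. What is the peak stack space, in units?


Maximum recursion depth = 492 frames
Memory per frame = 9 units
Total stack space = depth * frame_size
= 492 * 9 = 4428


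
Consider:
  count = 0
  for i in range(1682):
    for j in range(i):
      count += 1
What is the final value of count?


For each i, the inner loop runs i times:
  i=0: inner runs 0 times
  i=1: inner runs 1 time
  i=2: inner runs 2 times
  i=3: inner runs 3 times
  i=4: inner runs 4 times
  i=5: inner runs 5 times
  i=6: inner runs 6 times
  i=7: inner runs 7 times
  ...
Total = 0 + 1 + 2 + ... + 1681 = 1682*(1682-1)/2 = 1413721


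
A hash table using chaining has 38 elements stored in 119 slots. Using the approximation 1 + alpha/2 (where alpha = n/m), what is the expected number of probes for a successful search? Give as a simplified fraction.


Load factor alpha = n/m = 38/119
Expected probes = 1 + alpha/2 = 1 + 38/(2*119)
= 1 + 38/238
= 238/238 + 38/238
= 276/238
Simplify: 138/119


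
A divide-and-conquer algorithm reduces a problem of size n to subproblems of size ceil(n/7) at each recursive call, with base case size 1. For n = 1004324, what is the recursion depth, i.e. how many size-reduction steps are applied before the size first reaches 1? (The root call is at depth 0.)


Each step divides the size by 7 (rounding up); after k steps the size is ceil(n/7^k), which equals 1 exactly when 7^k >= n.
So the depth is the smallest k with 7^k >= 1004324, i.e. ceil(log_7(1004324)).
7^7 = 823543 < 1004324 <= 5764801 = 7^8
Recursion depth = 8


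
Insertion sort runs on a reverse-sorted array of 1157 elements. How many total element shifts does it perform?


Sum of shifts = 1 + 2 + 3 + ... + 1156
= 1157 * 1156 / 2
= 1337492 / 2
= 668746


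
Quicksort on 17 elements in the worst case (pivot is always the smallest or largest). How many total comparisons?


In the worst case, each partition step picks the worst pivot:
  Partition 1: 16 comparisons (n-1 elements to compare)
  Partition 2: 15 comparisons
  Partition 3: 14 comparisons
  Partition 4: 13 comparisons
  Partition 5: 12 comparisons
  ...
  Last partition: 0 comparisons
Total = (n-1) + (n-2) + ... + 1 + 0 = n*(n-1)/2
= 17*16/2 = 136


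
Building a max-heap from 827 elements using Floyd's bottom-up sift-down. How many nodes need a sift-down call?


In a heap of 827 elements (0-indexed array):
  Last element index: 826
  Parent of last element: floor((826 - 1) / 2) = 412
  Internal nodes: indices 0 to 412
  Count = floor(827/2) = 413


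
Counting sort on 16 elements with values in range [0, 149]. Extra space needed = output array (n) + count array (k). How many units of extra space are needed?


Output array size: 16 (to store sorted result)
Count array size: 150 (one slot per possible value, range 0 to 149)
Total extra space = 16 + 150 = 166


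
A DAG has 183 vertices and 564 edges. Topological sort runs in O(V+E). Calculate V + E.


V = 183 (vertex processing)
E = 564 (edge processing)
V + E = 183 + 564 = 747


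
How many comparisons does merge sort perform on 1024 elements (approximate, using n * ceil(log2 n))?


Recursion depth: ceil(log2(1024)) = 10
Each recursion level merges n = 1024 elements
Total = 1024 * 10 = 10240


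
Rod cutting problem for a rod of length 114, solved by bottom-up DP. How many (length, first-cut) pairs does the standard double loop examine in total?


For each subproblem length i = 1..114, the inner loop considers i possible first cuts.
Total = 1 + 2 + ... + 114
= 114*(114+1)/2
= 114*115/2 = 6555


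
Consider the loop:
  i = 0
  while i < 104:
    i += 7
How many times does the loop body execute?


Starting at i = 0, each iteration adds 7.
Iterations until i >= 104:
  Iteration 1: i = 0 -> i = 7
  Iteration 2: i = 7 -> i = 14
  Iteration 3: i = 14 -> i = 21
  Iteration 4: i = 21 -> i = 28
  Iteration 5: i = 28 -> i = 35
  Iteration 6: i = 35 -> i = 42
  Iteration 7: i = 42 -> i = 49
  Iteration 8: i = 49 -> i = 56
  ... continuing ...
Total iterations = ceil(104/7) = 15


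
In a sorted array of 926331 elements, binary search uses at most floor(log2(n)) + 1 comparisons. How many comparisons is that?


Halving sequence: 926331 -> 463165 -> 231582 -> 115791 -> 57895 -> 28947 -> 14473 -> 7236 -> 3618 -> 1809 -> 904 -> 452 -> 226 -> 113 -> 56 -> 28 -> 14 -> 7 -> 3 -> 1
Number of halvings = 19
Max comparisons = 19 + 1 = 20


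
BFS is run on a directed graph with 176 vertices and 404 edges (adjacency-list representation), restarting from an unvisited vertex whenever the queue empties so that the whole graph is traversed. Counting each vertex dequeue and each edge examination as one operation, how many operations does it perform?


A full BFS traversal dequeues each vertex exactly once and examines each directed edge exactly once.
V = 176 (vertex processing cost)
E = 404 (edge examination cost)
Total operations proportional to V + E = 176 + 404 = 580


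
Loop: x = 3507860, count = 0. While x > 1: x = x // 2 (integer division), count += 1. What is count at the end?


The variable x halves each step:
x = 3507860 -> 1753930 -> 876965 -> 438482 -> 219241 -> 109620 -> 54810 -> 27405 -> 13702 -> 6851 -> 3425 -> 1712 -> 856 -> 428 -> 214 -> 107 -> 53 -> 26 -> 13 -> 6 -> 3 -> 1
Number of halvings = floor(log2(3507860)) = 21


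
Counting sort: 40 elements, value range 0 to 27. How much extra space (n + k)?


n = 40 (output array)
k = 28 (count array for 28 distinct values)
Extra space = 40 + 28 = 68


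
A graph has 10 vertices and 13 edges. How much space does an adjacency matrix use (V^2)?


Adjacency matrix: V x V grid of entries
Space = V^2 = 10^2 = 10 * 10 = 100


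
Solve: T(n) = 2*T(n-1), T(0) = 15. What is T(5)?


Unrolling:
T(5) = 2*T(4) = 2^2*T(3) = ... = 2^5*T(0)
= 2^5 * 15
= 32 * 15 = 480


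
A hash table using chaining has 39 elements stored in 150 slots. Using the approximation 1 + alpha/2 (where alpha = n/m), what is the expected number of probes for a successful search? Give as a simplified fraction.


Load factor alpha = n/m = 39/150
Expected probes = 1 + alpha/2 = 1 + 39/(2*150)
= 1 + 39/300
= 300/300 + 39/300
= 339/300
Simplify: 113/100


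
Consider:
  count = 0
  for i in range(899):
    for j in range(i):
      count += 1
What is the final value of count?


For each i, the inner loop runs i times:
  i=0: inner runs 0 times
  i=1: inner runs 1 time
  i=2: inner runs 2 times
  i=3: inner runs 3 times
  i=4: inner runs 4 times
  i=5: inner runs 5 times
  i=6: inner runs 6 times
  i=7: inner runs 7 times
  ...
Total = 0 + 1 + 2 + ... + 898 = 899*(899-1)/2 = 403651


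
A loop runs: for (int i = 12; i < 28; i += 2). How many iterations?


Loop starts at i = 12, increments by 2, stops when i >= 28.
Number of iterations = ceil((28 - 12) / 2)
= ceil(16 / 2)
= 8


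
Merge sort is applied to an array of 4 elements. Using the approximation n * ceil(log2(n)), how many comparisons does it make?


Merge sort divides the array into halves recursively.
Number of levels = ceil(log2(4)) = 2
At each level, approximately n = 4 comparisons are needed for merging.
Total comparisons ~ n * ceil(log2(n)) = 4 * 2 = 8


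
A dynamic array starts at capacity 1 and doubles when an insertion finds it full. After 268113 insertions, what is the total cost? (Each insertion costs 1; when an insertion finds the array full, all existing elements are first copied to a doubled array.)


Insertion cost: 268113 (one per element)
Resizes occur just before inserting elements 2, 3, 5, 9, ...
Elements copied at each resize: 1 + 2 + 4 + 8 + 16 + 32 + 64 + 128 + 256 + 512 + 1024 + 2048 + 4096 + 8192 + 16384 + 32768 + 65536 + 131072 + 262144
Sum of copies = 524287 (geometric series: 2^k - 1)
Total = 268113 + 524287 = 792400


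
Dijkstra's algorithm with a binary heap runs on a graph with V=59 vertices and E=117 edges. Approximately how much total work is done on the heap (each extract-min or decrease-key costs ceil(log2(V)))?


Dijkstra with a binary heap: each vertex is extracted once, each edge may relax once.
Each heap operation costs O(log V).
V + E = 59 + 117 = 176
ceil(log2(59)) = 6 (since 2^5 = 32 < 59 <= 64 = 2^6)
Total heap work = (V+E) * ceil(log2(V)) = 176 * 6 = 1056


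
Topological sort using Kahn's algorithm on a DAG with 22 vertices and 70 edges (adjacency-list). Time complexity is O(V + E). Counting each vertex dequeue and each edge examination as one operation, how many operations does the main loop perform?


Kahn's algorithm:
  1. Compute in-degrees: O(V + E)
  2. Process queue: each vertex dequeued once (O(V))
     each edge examined once (O(E))
Total = V + E = 22 + 70 = 92


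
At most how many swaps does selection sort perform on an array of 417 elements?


Each of the 416 passes places one element in its final position.
Pass 1: swap minimum into position 0
Pass 2: swap minimum of remaining into position 1
...
Pass 416: last two elements, one swap
Maximum swaps = 417 - 1 = 416


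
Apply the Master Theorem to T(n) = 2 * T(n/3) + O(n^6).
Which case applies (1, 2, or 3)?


The Master Theorem: T(n) = a*T(n/b) + O(n^c)
  a = 2, b = 3, c = 6
log_b(a) = log_3(2) ~ 0.631
Compare b^c with a: 3^6 = 729 > 2, so c > log_b(a).
Since c > log_b(a), Case 3 applies.
T(n) = O(n^6)
Master Theorem case = 3


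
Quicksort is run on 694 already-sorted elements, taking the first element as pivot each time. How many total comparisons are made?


Sum of comparisons per partition:
693 + 692 + ... + 1 + 0
= 694 * (694 - 1) / 2
= 694 * 693 / 2
= 240471


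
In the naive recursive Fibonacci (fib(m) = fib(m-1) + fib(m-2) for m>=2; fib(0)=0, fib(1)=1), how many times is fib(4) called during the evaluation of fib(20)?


Let N(m) = number of times fib(m) is called while evaluating fib(20).
N(20) = 1 (the initial call).
N(19) = 1 (only fib(20) calls it).
For 1 <= m <= 18: fib(m) is called by fib(m+1) and fib(m+2), so
  N(m) = N(m+1) + N(m+2).
fib(0) is called only by fib(2), so N(0) = N(2).
Walk down from m=20:
  N(20)=1, N(19)=1, N(18)=2, N(17)=3, N(16)=5, N(15)=8, N(14)=13, N(13)=21, N(12)=34, N(11)=55, N(10)=89, N(9)=144, N(8)=233, N(7)=377, N(6)=610, N(5)=987, N(4)=1597
N(4) = 1597


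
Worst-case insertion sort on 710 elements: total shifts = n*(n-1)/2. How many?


Sum of shifts = 1 + 2 + 3 + ... + 709
= 710 * 709 / 2
= 503390 / 2
= 251695


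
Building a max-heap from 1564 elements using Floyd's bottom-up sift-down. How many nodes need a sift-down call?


In a heap of 1564 elements (0-indexed array):
  Last element index: 1563
  Parent of last element: floor((1563 - 1) / 2) = 781
  Internal nodes: indices 0 to 781
  Count = floor(1564/2) = 782


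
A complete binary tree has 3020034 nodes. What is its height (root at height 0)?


In a complete binary tree, level k holds nodes 2^k .. 2^(k+1)-1 (1-indexed).
Height = floor(log2(n)) = floor(log2(3020034)) = 21
Check: 2^21 = 2097152 <= 3020034 < 4194304 = 2^22


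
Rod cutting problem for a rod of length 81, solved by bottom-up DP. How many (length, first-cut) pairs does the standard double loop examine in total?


For each subproblem length i = 1..81, the inner loop considers i possible first cuts.
Total = 1 + 2 + ... + 81
= 81*(81+1)/2
= 81*82/2 = 3321


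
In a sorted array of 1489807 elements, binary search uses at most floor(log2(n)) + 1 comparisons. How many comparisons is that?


Halving sequence: 1489807 -> 744903 -> 372451 -> 186225 -> 93112 -> 46556 -> 23278 -> 11639 -> 5819 -> 2909 -> 1454 -> 727 -> 363 -> 181 -> 90 -> 45 -> 22 -> 11 -> 5 -> 2 -> 1
Number of halvings = 20
Max comparisons = 20 + 1 = 21


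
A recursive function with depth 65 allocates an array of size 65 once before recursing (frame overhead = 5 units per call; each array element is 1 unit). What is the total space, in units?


Array allocation: 65 units (allocated once)
Stack frames: 65 deep * 5 per frame = 325 units
Total = 65 + 325 = 390


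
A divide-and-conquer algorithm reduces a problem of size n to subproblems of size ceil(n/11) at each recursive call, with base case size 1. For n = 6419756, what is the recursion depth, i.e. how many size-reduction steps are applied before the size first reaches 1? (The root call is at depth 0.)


Each step divides the size by 11 (rounding up); after k steps the size is ceil(n/11^k), which equals 1 exactly when 11^k >= n.
So the depth is the smallest k with 11^k >= 6419756, i.e. ceil(log_11(6419756)).
11^6 = 1771561 < 6419756 <= 19487171 = 11^7
Recursion depth = 7


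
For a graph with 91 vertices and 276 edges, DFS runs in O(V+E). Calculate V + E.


A full DFS traversal visits each vertex once and examines each edge once.
V = 91
E = 276
Sum = 91 + 276 = 367


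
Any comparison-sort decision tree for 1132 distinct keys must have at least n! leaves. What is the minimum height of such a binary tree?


A binary decision tree of height h has at most 2^h leaves and needs at least n! of them, so h >= ceil(log2(n!)).
1132! is far too large to multiply out, so use Stirling's series:
  ln(n!) ~ n ln n - n + (1/2) ln(2 pi n) + 1/(12n)  (error below 1/(360 n^3), negligible here)
  ln(1132) = 7.0317413
  n ln n = 1132 * 7.0317413 = 7959.9312
  (1/2) ln(2 pi * 1132) = (1/2) ln(7112.5658) = 4.4348
  1/(12*1132) = 0.0001
  ln(1132!) ~ 7959.9312 - 1132 + 4.4348 + 0.0001 = 6832.3661
Convert to base 2: log2(1132!) = 6832.3661 / ln 2 = 6832.3661 / 0.69314718 = 9857.0207
ceil(9857.0207) = 9858


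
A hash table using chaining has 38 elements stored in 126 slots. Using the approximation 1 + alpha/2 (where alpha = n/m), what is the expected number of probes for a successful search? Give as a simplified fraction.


Load factor alpha = n/m = 38/126
Expected probes = 1 + alpha/2 = 1 + 38/(2*126)
= 1 + 38/252
= 252/252 + 38/252
= 290/252
Simplify: 145/126


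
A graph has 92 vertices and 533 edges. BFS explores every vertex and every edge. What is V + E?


A full BFS traversal dequeues each vertex once and examines each edge once.
Vertex visits: 92
Edge visits: 533
V + E = 92 + 533 = 625


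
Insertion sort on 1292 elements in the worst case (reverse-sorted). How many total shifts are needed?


In the worst case (reverse-sorted), each element shifts past all previous:
  Element 1: 1 shifts
  Element 2: 2 shifts
  Element 3: 3 shifts
  Element 4: 4 shifts
  Element 5: 5 shifts
  ...
  Element 1291: 1291 shifts
Total = 1 + 2 + ... + 1291
= 1292*(1292-1)/2 = 833986


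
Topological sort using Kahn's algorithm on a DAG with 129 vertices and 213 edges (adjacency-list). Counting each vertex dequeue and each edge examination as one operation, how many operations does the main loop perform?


Kahn's algorithm:
  1. Compute in-degrees: O(V + E)
  2. Process queue: each vertex dequeued once (O(V))
     each edge examined once (O(E))
Total = V + E = 129 + 213 = 342


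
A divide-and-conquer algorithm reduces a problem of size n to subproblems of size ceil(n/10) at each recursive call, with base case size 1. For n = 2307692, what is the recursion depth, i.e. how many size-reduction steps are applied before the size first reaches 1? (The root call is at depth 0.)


Each step divides the size by 10 (rounding up); after k steps the size is ceil(n/10^k), which equals 1 exactly when 10^k >= n.
So the depth is the smallest k with 10^k >= 2307692, i.e. ceil(log_10(2307692)).
10^6 = 1000000 < 2307692 <= 10000000 = 10^7
Recursion depth = 7


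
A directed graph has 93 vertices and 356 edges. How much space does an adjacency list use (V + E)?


Adjacency list: one list head per vertex + one entry per edge
Vertex heads: 93
Edge entries: 356
Total = 93 + 356 = 449


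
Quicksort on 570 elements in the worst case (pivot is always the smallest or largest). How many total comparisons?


In the worst case, each partition step picks the worst pivot:
  Partition 1: 569 comparisons (n-1 elements to compare)
  Partition 2: 568 comparisons
  Partition 3: 567 comparisons
  Partition 4: 566 comparisons
  Partition 5: 565 comparisons
  ...
  Last partition: 0 comparisons
Total = (n-1) + (n-2) + ... + 1 + 0 = n*(n-1)/2
= 570*569/2 = 162165


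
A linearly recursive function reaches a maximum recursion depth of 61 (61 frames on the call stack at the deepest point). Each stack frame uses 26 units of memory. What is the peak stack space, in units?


Maximum recursion depth = 61 frames
Memory per frame = 26 units
Total stack space = depth * frame_size
= 61 * 26 = 1586


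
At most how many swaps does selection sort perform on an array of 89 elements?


Each of the 88 passes places one element in its final position.
Pass 1: swap minimum into position 0
Pass 2: swap minimum of remaining into position 1
...
Pass 88: last two elements, one swap
Maximum swaps = 89 - 1 = 88


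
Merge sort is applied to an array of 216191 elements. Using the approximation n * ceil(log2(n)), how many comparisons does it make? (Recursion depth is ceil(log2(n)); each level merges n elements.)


Merge sort divides the array into halves recursively.
Number of levels = ceil(log2(216191)) = 18
At each level, approximately n = 216191 comparisons are needed for merging.
Total comparisons ~ n * ceil(log2(n)) = 216191 * 18 = 3891438


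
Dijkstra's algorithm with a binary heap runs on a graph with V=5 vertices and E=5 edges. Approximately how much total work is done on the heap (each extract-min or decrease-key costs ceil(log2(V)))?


Dijkstra with a binary heap: each vertex is extracted once, each edge may relax once.
Each heap operation costs O(log V).
V + E = 5 + 5 = 10
ceil(log2(5)) = 3 (since 2^2 = 4 < 5 <= 8 = 2^3)
Total heap work = (V+E) * ceil(log2(V)) = 10 * 3 = 30


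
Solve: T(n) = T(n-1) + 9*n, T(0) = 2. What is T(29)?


Expanding the recurrence:
T(29) = T(28) + 9*29
       = T(27) + 9*28 + 9*29
       ...
       = T(0) + 9*(1 + 2 + ... + 29)
       = 2 + 9 * 29*30/2
       = 2 + 9 * 435
       = 2 + 3915 = 3917


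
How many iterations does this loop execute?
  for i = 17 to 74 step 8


The loop variable i takes values starting at 17 and increments by 8 each iteration.
Sequence: i = 17, 25, 33, 41, 49, 57, 65, 73
The upper bound 74 is inclusive, so the count is floor((last - first) / step) + 1:
floor((74 - 17) / 8) + 1 = floor(57/8) + 1 = 7 + 1 = 8


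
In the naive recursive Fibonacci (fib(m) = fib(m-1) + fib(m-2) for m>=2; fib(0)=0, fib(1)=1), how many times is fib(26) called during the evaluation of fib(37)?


Let N(m) = number of times fib(m) is called while evaluating fib(37).
N(37) = 1 (the initial call).
N(36) = 1 (only fib(37) calls it).
For 1 <= m <= 35: fib(m) is called by fib(m+1) and fib(m+2), so
  N(m) = N(m+1) + N(m+2).
fib(0) is called only by fib(2), so N(0) = N(2).
Walk down from m=37:
  N(37)=1, N(36)=1, N(35)=2, N(34)=3, N(33)=5, N(32)=8, N(31)=13, N(30)=21, N(29)=34, N(28)=55, N(27)=89, N(26)=144
N(26) = 144


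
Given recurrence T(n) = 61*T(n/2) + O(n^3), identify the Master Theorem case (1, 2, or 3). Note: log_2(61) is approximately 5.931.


Master Theorem parameters: a=61, b=2, c=3
log_b(a) = 5.931
Compare b^c with a: 2^3 = 8 < 61, so c < log_b(a).
Comparing c=3 vs log_b(a)=5.931:
3 < 5.931 => Case 1
Result: T(n) = O(n^(log_2 61)) ~ O(n^5.931)
Master Theorem case = 1


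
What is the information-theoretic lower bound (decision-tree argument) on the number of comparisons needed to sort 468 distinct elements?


A binary decision tree of height h has at most 2^h leaves and needs at least n! of them, so h >= ceil(log2(n!)).
468! is far too large to multiply out, so use Stirling's series:
  ln(n!) ~ n ln n - n + (1/2) ln(2 pi n) + 1/(12n)  (error below 1/(360 n^3), negligible here)
  ln(468) = 6.1484683
  n ln n = 468 * 6.1484683 = 2877.4832
  (1/2) ln(2 pi * 468) = (1/2) ln(2940.5307) = 3.9932
  1/(12*468) = 0.0002
  ln(468!) ~ 2877.4832 - 468 + 3.9932 + 0.0002 = 2413.4766
Convert to base 2: log2(468!) = 2413.4766 / ln 2 = 2413.4766 / 0.69314718 = 3481.9107
ceil(3481.9107) = 3482


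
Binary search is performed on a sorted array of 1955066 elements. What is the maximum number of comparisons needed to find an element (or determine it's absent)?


Binary search halves the search space each comparison:
  Step 1: search space = 1955066 -> 977533
  Step 2: search space = 977533 -> 488766
  Step 3: search space = 488766 -> 244383
  Step 4: search space = 244383 -> 122191
  Step 5: search space = 122191 -> 61095
  Step 6: search space = 61095 -> 30547
  Step 7: search space = 30547 -> 15273
  Step 8: search space = 15273 -> 7636
  Step 9: search space = 7636 -> 3818
  Step 10: search space = 3818 -> 1909
  Step 11: search space = 1909 -> 954
  Step 12: search space = 954 -> 477
  Step 13: search space = 477 -> 238
  Step 14: search space = 238 -> 119
  Step 15: search space = 119 -> 59
  Step 16: search space = 59 -> 29
  Step 17: search space = 29 -> 14
  Step 18: search space = 14 -> 7
  Step 19: search space = 7 -> 3
  Step 20: search space = 3 -> 1
  Step 21: search space = 1 (final check)
Maximum comparisons = floor(log2(1955066)) + 1 = 20 + 1 = 21


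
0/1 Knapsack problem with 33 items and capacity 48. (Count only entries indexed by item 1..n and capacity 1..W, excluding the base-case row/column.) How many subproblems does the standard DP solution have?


The DP table is indexed by (item, capacity).
Rows: 33 items
Columns: 48 capacity values (1 to W)
Total subproblems = 33 * 48 = 1584


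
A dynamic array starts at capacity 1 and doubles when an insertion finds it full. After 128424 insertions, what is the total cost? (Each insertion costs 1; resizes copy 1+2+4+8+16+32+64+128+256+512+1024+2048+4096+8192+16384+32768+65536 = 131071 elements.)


Insertion cost: 128424 (one per element)
Resizes occur just before inserting elements 2, 3, 5, 9, ...
Elements copied at each resize: 1 + 2 + 4 + 8 + 16 + 32 + 64 + 128 + 256 + 512 + 1024 + 2048 + 4096 + 8192 + 16384 + 32768 + 65536
Sum of copies = 131071 (geometric series: 2^k - 1)
Total = 128424 + 131071 = 259495


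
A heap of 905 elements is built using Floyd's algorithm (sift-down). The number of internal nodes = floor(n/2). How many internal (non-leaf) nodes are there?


Leaf nodes occupy roughly half the array.
Sift-down is called for each internal node, starting from the last one.
Internal nodes = floor(n/2) = floor(905/2) = 452


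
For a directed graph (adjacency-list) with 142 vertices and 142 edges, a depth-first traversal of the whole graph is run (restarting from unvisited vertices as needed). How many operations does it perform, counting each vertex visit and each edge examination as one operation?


A full DFS traversal visits each vertex once and examines each edge once.
V = 142
E = 142
Sum = 142 + 142 = 284


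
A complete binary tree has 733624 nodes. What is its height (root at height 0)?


In a complete binary tree, level k holds nodes 2^k .. 2^(k+1)-1 (1-indexed).
Height = floor(log2(n)) = floor(log2(733624)) = 19
Check: 2^19 = 524288 <= 733624 < 1048576 = 2^20


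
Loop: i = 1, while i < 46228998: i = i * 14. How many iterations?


i multiplies by 14 each step:
i = 1 -> 14 -> 196 -> 2744 -> 38416 -> 537824 -> 7529536 -> 105413504 (stop)
Iterations = ceil(log_14(46228998)) = 7


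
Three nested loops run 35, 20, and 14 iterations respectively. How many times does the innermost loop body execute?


Loop 1 (outermost): 35 iterations
Loop 2 (middle): 20 iterations per outer
Loop 3 (innermost): 14 iterations per middle
Total = 35 * 20 * 14 = 9800


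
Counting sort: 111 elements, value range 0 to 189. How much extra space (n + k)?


n = 111 (output array)
k = 190 (count array for 190 distinct values)
Extra space = 111 + 190 = 301


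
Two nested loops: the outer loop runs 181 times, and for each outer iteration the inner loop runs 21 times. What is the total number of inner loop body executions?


Outer loop: 181 iterations
Inner loop: 21 iterations per outer iteration
Total = 181 * 21 = 3801


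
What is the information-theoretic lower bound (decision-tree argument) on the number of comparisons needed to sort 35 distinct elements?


A binary decision tree of height h has at most 2^h leaves and needs at least n! of them, so h >= ceil(log2(n!)).
35! is far too large to multiply out, so use Stirling's series:
  ln(n!) ~ n ln n - n + (1/2) ln(2 pi n) + 1/(12n)  (error below 1/(360 n^3), negligible here)
  ln(35) = 3.5553481
  n ln n = 35 * 3.5553481 = 124.4372
  (1/2) ln(2 pi * 35) = (1/2) ln(219.9115) = 2.6966
  1/(12*35) = 0.0024
  ln(35!) ~ 124.4372 - 35 + 2.6966 + 0.0024 = 92.1362
Convert to base 2: log2(35!) = 92.1362 / ln 2 = 92.1362 / 0.69314718 = 132.9244
ceil(132.9244) = 133


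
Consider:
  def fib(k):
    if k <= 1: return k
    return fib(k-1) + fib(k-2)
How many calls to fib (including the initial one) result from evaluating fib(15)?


Let C(m) = total calls to evaluate fib(m). Then C(0)=C(1)=1, and
C(m) = 1 + C(m-1) + C(m-2) for m >= 2.
Build the table (each entry = 1 + previous two):
  C(0) = 1
  C(1) = 1
  C(2) = 1 + 1 + 1 = 3
  C(3) = 1 + 3 + 1 = 5
  C(4) = 1 + 5 + 3 = 9
  C(5) = 1 + 9 + 5 = 15
  C(6) = 1 + 15 + 9 = 25
  C(7) = 1 + 25 + 15 = 41
  C(8) = 1 + 41 + 25 = 67
  C(9) = 1 + 67 + 41 = 109
  C(10) = 1 + 109 + 67 = 177
  C(11) = 1 + 177 + 109 = 287
  C(12) = 1 + 287 + 177 = 465
  C(13) = 1 + 465 + 287 = 753
  C(14) = 1 + 753 + 465 = 1219
  C(15) = 1 + 1219 + 753 = 1973
Total calls for fib(15) = 1973


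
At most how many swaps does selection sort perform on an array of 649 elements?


Each of the 648 passes places one element in its final position.
Pass 1: swap minimum into position 0
Pass 2: swap minimum of remaining into position 1
...
Pass 648: last two elements, one swap
Maximum swaps = 649 - 1 = 648


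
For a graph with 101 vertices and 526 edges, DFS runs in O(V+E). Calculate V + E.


A full DFS traversal visits each vertex once and examines each edge once.
V = 101
E = 526
Sum = 101 + 526 = 627


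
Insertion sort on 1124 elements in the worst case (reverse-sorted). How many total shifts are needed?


In the worst case (reverse-sorted), each element shifts past all previous:
  Element 1: 1 shifts
  Element 2: 2 shifts
  Element 3: 3 shifts
  Element 4: 4 shifts
  Element 5: 5 shifts
  ...
  Element 1123: 1123 shifts
Total = 1 + 2 + ... + 1123
= 1124*(1124-1)/2 = 631126


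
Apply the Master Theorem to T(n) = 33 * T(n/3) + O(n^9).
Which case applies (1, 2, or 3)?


The Master Theorem: T(n) = a*T(n/b) + O(n^c)
  a = 33, b = 3, c = 9
log_b(a) = log_3(33) ~ 3.183
Compare b^c with a: 3^9 = 19683 > 33, so c > log_b(a).
Since c > log_b(a), Case 3 applies.
T(n) = O(n^9)
Master Theorem case = 3


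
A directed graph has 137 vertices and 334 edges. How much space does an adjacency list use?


Adjacency list: one list head per vertex + one entry per edge
Vertex heads: 137
Edge entries: 334
Total = 137 + 334 = 471


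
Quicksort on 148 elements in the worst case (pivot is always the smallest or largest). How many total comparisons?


In the worst case, each partition step picks the worst pivot:
  Partition 1: 147 comparisons (n-1 elements to compare)
  Partition 2: 146 comparisons
  Partition 3: 145 comparisons
  Partition 4: 144 comparisons
  Partition 5: 143 comparisons
  ...
  Last partition: 0 comparisons
Total = (n-1) + (n-2) + ... + 1 + 0 = n*(n-1)/2
= 148*147/2 = 10878


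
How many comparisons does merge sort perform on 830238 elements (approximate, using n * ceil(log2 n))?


Recursion depth: ceil(log2(830238)) = 20
Each recursion level merges n = 830238 elements
Total = 830238 * 20 = 16604760


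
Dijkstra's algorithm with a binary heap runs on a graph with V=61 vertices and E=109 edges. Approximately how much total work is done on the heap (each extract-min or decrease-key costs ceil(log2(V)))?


Dijkstra with a binary heap: each vertex is extracted once, each edge may relax once.
Each heap operation costs O(log V).
V + E = 61 + 109 = 170
ceil(log2(61)) = 6 (since 2^5 = 32 < 61 <= 64 = 2^6)
Total heap work = (V+E) * ceil(log2(V)) = 170 * 6 = 1020


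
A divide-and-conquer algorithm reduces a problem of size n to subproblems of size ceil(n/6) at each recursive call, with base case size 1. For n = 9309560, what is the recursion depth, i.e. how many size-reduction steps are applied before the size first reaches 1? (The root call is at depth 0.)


Each step divides the size by 6 (rounding up); after k steps the size is ceil(n/6^k), which equals 1 exactly when 6^k >= n.
So the depth is the smallest k with 6^k >= 9309560, i.e. ceil(log_6(9309560)).
6^8 = 1679616 < 9309560 <= 10077696 = 6^9
Recursion depth = 9


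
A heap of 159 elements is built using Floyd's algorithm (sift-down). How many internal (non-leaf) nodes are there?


Leaf nodes occupy roughly half the array.
Sift-down is called for each internal node, starting from the last one.
Internal nodes = floor(n/2) = floor(159/2) = 79


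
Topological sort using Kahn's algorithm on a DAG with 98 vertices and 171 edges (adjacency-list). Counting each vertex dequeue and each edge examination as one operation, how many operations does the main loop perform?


Kahn's algorithm:
  1. Compute in-degrees: O(V + E)
  2. Process queue: each vertex dequeued once (O(V))
     each edge examined once (O(E))
Total = V + E = 98 + 171 = 269


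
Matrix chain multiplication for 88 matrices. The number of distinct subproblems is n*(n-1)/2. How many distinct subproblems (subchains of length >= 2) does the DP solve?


Subproblems are indexed by (i, j) where i < j.
Number of such pairs = n*(n-1)/2
= 88 * 87 / 2
= 3828


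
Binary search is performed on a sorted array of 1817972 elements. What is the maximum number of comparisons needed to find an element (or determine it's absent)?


Binary search halves the search space each comparison:
  Step 1: search space = 1817972 -> 908986
  Step 2: search space = 908986 -> 454493
  Step 3: search space = 454493 -> 227246
  Step 4: search space = 227246 -> 113623
  Step 5: search space = 113623 -> 56811
  Step 6: search space = 56811 -> 28405
  Step 7: search space = 28405 -> 14202
  Step 8: search space = 14202 -> 7101
  Step 9: search space = 7101 -> 3550
  Step 10: search space = 3550 -> 1775
  Step 11: search space = 1775 -> 887
  Step 12: search space = 887 -> 443
  Step 13: search space = 443 -> 221
  Step 14: search space = 221 -> 110
  Step 15: search space = 110 -> 55
  Step 16: search space = 55 -> 27
  Step 17: search space = 27 -> 13
  Step 18: search space = 13 -> 6
  Step 19: search space = 6 -> 3
  Step 20: search space = 3 -> 1
  Step 21: search space = 1 (final check)
Maximum comparisons = floor(log2(1817972)) + 1 = 20 + 1 = 21


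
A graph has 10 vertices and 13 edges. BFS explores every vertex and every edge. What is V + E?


A full BFS traversal dequeues each vertex once and examines each edge once.
Vertex visits: 10
Edge visits: 13
V + E = 10 + 13 = 23


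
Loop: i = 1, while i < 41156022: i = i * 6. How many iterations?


i multiplies by 6 each step:
i = 1 -> 6 -> 36 -> 216 -> 1296 -> 7776 -> 46656 -> 279936 -> 1679616 -> 10077696 -> 60466176 (stop)
Iterations = ceil(log_6(41156022)) = 10


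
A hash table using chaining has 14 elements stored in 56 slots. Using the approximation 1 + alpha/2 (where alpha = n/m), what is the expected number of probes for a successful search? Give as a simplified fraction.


Load factor alpha = n/m = 14/56
Expected probes = 1 + alpha/2 = 1 + 14/(2*56)
= 1 + 14/112
= 112/112 + 14/112
= 126/112
Simplify: 9/8


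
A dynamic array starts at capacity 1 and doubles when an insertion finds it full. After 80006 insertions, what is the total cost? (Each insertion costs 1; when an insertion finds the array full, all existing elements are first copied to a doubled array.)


Insertion cost: 80006 (one per element)
Resizes occur just before inserting elements 2, 3, 5, 9, ...
Elements copied at each resize: 1 + 2 + 4 + 8 + 16 + 32 + 64 + 128 + 256 + 512 + 1024 + 2048 + 4096 + 8192 + 16384 + 32768 + 65536
Sum of copies = 131071 (geometric series: 2^k - 1)
Total = 80006 + 131071 = 211077


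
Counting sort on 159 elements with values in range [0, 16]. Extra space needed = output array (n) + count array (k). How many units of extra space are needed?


Output array size: 159 (to store sorted result)
Count array size: 17 (one slot per possible value, range 0 to 16)
Total extra space = 159 + 17 = 176


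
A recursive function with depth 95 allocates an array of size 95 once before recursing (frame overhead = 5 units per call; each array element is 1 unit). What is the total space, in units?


Array allocation: 95 units (allocated once)
Stack frames: 95 deep * 5 per frame = 475 units
Total = 95 + 475 = 570


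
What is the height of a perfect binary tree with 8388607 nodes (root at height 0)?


A perfect binary tree with 8388607 nodes:
  8388607 = 2^23 - 1
  Levels: 0, 1, ..., 22
  Height = 22


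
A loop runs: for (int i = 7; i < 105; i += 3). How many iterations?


Loop starts at i = 7, increments by 3, stops when i >= 105.
Number of iterations = ceil((105 - 7) / 3)
= ceil(98 / 3)
= 33


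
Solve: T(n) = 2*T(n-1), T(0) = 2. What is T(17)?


Unrolling:
T(17) = 2*T(16) = 2^2*T(15) = ... = 2^17*T(0)
= 2^17 * 2
= 131072 * 2 = 262144


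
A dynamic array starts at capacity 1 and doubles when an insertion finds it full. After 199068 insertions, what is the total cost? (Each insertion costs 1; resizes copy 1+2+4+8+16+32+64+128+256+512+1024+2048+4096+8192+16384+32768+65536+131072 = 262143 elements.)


Insertion cost: 199068 (one per element)
Resizes occur just before inserting elements 2, 3, 5, 9, ...
Elements copied at each resize: 1 + 2 + 4 + 8 + 16 + 32 + 64 + 128 + 256 + 512 + 1024 + 2048 + 4096 + 8192 + 16384 + 32768 + 65536 + 131072
Sum of copies = 262143 (geometric series: 2^k - 1)
Total = 199068 + 262143 = 461211


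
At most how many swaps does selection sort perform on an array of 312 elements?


Each of the 311 passes places one element in its final position.
Pass 1: swap minimum into position 0
Pass 2: swap minimum of remaining into position 1
...
Pass 311: last two elements, one swap
Maximum swaps = 312 - 1 = 311


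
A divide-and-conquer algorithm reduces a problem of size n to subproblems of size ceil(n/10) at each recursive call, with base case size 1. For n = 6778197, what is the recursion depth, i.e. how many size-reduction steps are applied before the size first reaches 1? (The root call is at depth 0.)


Each step divides the size by 10 (rounding up); after k steps the size is ceil(n/10^k), which equals 1 exactly when 10^k >= n.
So the depth is the smallest k with 10^k >= 6778197, i.e. ceil(log_10(6778197)).
10^6 = 1000000 < 6778197 <= 10000000 = 10^7
Recursion depth = 7


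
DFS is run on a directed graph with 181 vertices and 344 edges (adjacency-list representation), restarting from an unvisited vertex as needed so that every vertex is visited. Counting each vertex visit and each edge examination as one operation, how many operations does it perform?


A full DFS traversal processes each vertex exactly once (push/pop on stack).
Each directed edge is examined once.
V = 181, E = 344
V + E = 525


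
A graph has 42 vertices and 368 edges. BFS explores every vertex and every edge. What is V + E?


A full BFS traversal dequeues each vertex once and examines each edge once.
Vertex visits: 42
Edge visits: 368
V + E = 42 + 368 = 410
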